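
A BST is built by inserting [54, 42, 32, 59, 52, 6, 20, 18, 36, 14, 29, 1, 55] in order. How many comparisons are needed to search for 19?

Search path for 19: 54 -> 42 -> 32 -> 6 -> 20 -> 18
Found: False
Comparisons: 6


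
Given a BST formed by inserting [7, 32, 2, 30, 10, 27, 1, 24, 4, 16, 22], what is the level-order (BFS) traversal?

Tree insertion order: [7, 32, 2, 30, 10, 27, 1, 24, 4, 16, 22]
Tree (level-order array): [7, 2, 32, 1, 4, 30, None, None, None, None, None, 10, None, None, 27, 24, None, 16, None, None, 22]
BFS from the root, enqueuing left then right child of each popped node:
  queue [7] -> pop 7, enqueue [2, 32], visited so far: [7]
  queue [2, 32] -> pop 2, enqueue [1, 4], visited so far: [7, 2]
  queue [32, 1, 4] -> pop 32, enqueue [30], visited so far: [7, 2, 32]
  queue [1, 4, 30] -> pop 1, enqueue [none], visited so far: [7, 2, 32, 1]
  queue [4, 30] -> pop 4, enqueue [none], visited so far: [7, 2, 32, 1, 4]
  queue [30] -> pop 30, enqueue [10], visited so far: [7, 2, 32, 1, 4, 30]
  queue [10] -> pop 10, enqueue [27], visited so far: [7, 2, 32, 1, 4, 30, 10]
  queue [27] -> pop 27, enqueue [24], visited so far: [7, 2, 32, 1, 4, 30, 10, 27]
  queue [24] -> pop 24, enqueue [16], visited so far: [7, 2, 32, 1, 4, 30, 10, 27, 24]
  queue [16] -> pop 16, enqueue [22], visited so far: [7, 2, 32, 1, 4, 30, 10, 27, 24, 16]
  queue [22] -> pop 22, enqueue [none], visited so far: [7, 2, 32, 1, 4, 30, 10, 27, 24, 16, 22]
Result: [7, 2, 32, 1, 4, 30, 10, 27, 24, 16, 22]


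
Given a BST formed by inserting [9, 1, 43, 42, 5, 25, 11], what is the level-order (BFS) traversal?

Tree insertion order: [9, 1, 43, 42, 5, 25, 11]
Tree (level-order array): [9, 1, 43, None, 5, 42, None, None, None, 25, None, 11]
BFS from the root, enqueuing left then right child of each popped node:
  queue [9] -> pop 9, enqueue [1, 43], visited so far: [9]
  queue [1, 43] -> pop 1, enqueue [5], visited so far: [9, 1]
  queue [43, 5] -> pop 43, enqueue [42], visited so far: [9, 1, 43]
  queue [5, 42] -> pop 5, enqueue [none], visited so far: [9, 1, 43, 5]
  queue [42] -> pop 42, enqueue [25], visited so far: [9, 1, 43, 5, 42]
  queue [25] -> pop 25, enqueue [11], visited so far: [9, 1, 43, 5, 42, 25]
  queue [11] -> pop 11, enqueue [none], visited so far: [9, 1, 43, 5, 42, 25, 11]
Result: [9, 1, 43, 5, 42, 25, 11]


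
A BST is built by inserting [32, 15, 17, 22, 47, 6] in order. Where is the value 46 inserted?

Starting tree (level order): [32, 15, 47, 6, 17, None, None, None, None, None, 22]
Insertion path: 32 -> 47
Result: insert 46 as left child of 47
Final tree (level order): [32, 15, 47, 6, 17, 46, None, None, None, None, 22]


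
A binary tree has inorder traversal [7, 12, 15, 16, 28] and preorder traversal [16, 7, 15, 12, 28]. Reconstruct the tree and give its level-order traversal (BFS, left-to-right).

Inorder:  [7, 12, 15, 16, 28]
Preorder: [16, 7, 15, 12, 28]
Algorithm: preorder visits root first, so consume preorder in order;
for each root, split the current inorder slice at that value into
left-subtree inorder and right-subtree inorder, then recurse.
Recursive splits:
  root=16; inorder splits into left=[7, 12, 15], right=[28]
  root=7; inorder splits into left=[], right=[12, 15]
  root=15; inorder splits into left=[12], right=[]
  root=12; inorder splits into left=[], right=[]
  root=28; inorder splits into left=[], right=[]
Reconstructed level-order: [16, 7, 28, 15, 12]


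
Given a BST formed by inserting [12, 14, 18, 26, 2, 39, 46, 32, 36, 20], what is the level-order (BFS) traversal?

Tree insertion order: [12, 14, 18, 26, 2, 39, 46, 32, 36, 20]
Tree (level-order array): [12, 2, 14, None, None, None, 18, None, 26, 20, 39, None, None, 32, 46, None, 36]
BFS from the root, enqueuing left then right child of each popped node:
  queue [12] -> pop 12, enqueue [2, 14], visited so far: [12]
  queue [2, 14] -> pop 2, enqueue [none], visited so far: [12, 2]
  queue [14] -> pop 14, enqueue [18], visited so far: [12, 2, 14]
  queue [18] -> pop 18, enqueue [26], visited so far: [12, 2, 14, 18]
  queue [26] -> pop 26, enqueue [20, 39], visited so far: [12, 2, 14, 18, 26]
  queue [20, 39] -> pop 20, enqueue [none], visited so far: [12, 2, 14, 18, 26, 20]
  queue [39] -> pop 39, enqueue [32, 46], visited so far: [12, 2, 14, 18, 26, 20, 39]
  queue [32, 46] -> pop 32, enqueue [36], visited so far: [12, 2, 14, 18, 26, 20, 39, 32]
  queue [46, 36] -> pop 46, enqueue [none], visited so far: [12, 2, 14, 18, 26, 20, 39, 32, 46]
  queue [36] -> pop 36, enqueue [none], visited so far: [12, 2, 14, 18, 26, 20, 39, 32, 46, 36]
Result: [12, 2, 14, 18, 26, 20, 39, 32, 46, 36]


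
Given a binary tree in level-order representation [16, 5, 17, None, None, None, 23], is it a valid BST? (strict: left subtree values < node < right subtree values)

Level-order array: [16, 5, 17, None, None, None, 23]
Validate using subtree bounds (lo, hi): at each node, require lo < value < hi,
then recurse left with hi=value and right with lo=value.
Preorder trace (stopping at first violation):
  at node 16 with bounds (-inf, +inf): OK
  at node 5 with bounds (-inf, 16): OK
  at node 17 with bounds (16, +inf): OK
  at node 23 with bounds (17, +inf): OK
No violation found at any node.
Result: Valid BST


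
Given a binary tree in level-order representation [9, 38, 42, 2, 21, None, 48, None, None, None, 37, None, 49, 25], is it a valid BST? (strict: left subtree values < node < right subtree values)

Level-order array: [9, 38, 42, 2, 21, None, 48, None, None, None, 37, None, 49, 25]
Validate using subtree bounds (lo, hi): at each node, require lo < value < hi,
then recurse left with hi=value and right with lo=value.
Preorder trace (stopping at first violation):
  at node 9 with bounds (-inf, +inf): OK
  at node 38 with bounds (-inf, 9): VIOLATION
Node 38 violates its bound: not (-inf < 38 < 9).
Result: Not a valid BST


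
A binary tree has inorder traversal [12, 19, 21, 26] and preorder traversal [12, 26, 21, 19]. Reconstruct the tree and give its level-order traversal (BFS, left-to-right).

Inorder:  [12, 19, 21, 26]
Preorder: [12, 26, 21, 19]
Algorithm: preorder visits root first, so consume preorder in order;
for each root, split the current inorder slice at that value into
left-subtree inorder and right-subtree inorder, then recurse.
Recursive splits:
  root=12; inorder splits into left=[], right=[19, 21, 26]
  root=26; inorder splits into left=[19, 21], right=[]
  root=21; inorder splits into left=[19], right=[]
  root=19; inorder splits into left=[], right=[]
Reconstructed level-order: [12, 26, 21, 19]


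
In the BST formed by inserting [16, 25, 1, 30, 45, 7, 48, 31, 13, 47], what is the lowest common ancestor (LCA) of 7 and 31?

Tree insertion order: [16, 25, 1, 30, 45, 7, 48, 31, 13, 47]
Tree (level-order array): [16, 1, 25, None, 7, None, 30, None, 13, None, 45, None, None, 31, 48, None, None, 47]
In a BST, the LCA of p=7, q=31 is the first node v on the
root-to-leaf path with p <= v <= q (go left if both < v, right if both > v).
Walk from root:
  at 16: 7 <= 16 <= 31, this is the LCA
LCA = 16


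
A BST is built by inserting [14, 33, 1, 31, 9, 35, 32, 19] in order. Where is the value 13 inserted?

Starting tree (level order): [14, 1, 33, None, 9, 31, 35, None, None, 19, 32]
Insertion path: 14 -> 1 -> 9
Result: insert 13 as right child of 9
Final tree (level order): [14, 1, 33, None, 9, 31, 35, None, 13, 19, 32]


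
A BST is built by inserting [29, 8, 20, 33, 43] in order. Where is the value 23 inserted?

Starting tree (level order): [29, 8, 33, None, 20, None, 43]
Insertion path: 29 -> 8 -> 20
Result: insert 23 as right child of 20
Final tree (level order): [29, 8, 33, None, 20, None, 43, None, 23]


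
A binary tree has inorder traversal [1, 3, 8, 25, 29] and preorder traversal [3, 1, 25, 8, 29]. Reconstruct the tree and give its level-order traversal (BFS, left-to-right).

Inorder:  [1, 3, 8, 25, 29]
Preorder: [3, 1, 25, 8, 29]
Algorithm: preorder visits root first, so consume preorder in order;
for each root, split the current inorder slice at that value into
left-subtree inorder and right-subtree inorder, then recurse.
Recursive splits:
  root=3; inorder splits into left=[1], right=[8, 25, 29]
  root=1; inorder splits into left=[], right=[]
  root=25; inorder splits into left=[8], right=[29]
  root=8; inorder splits into left=[], right=[]
  root=29; inorder splits into left=[], right=[]
Reconstructed level-order: [3, 1, 25, 8, 29]


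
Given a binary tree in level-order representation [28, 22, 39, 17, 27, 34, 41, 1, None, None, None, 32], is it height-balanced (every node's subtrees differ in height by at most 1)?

Tree (level-order array): [28, 22, 39, 17, 27, 34, 41, 1, None, None, None, 32]
Definition: a tree is height-balanced if, at every node, |h(left) - h(right)| <= 1 (empty subtree has height -1).
Bottom-up per-node check:
  node 1: h_left=-1, h_right=-1, diff=0 [OK], height=0
  node 17: h_left=0, h_right=-1, diff=1 [OK], height=1
  node 27: h_left=-1, h_right=-1, diff=0 [OK], height=0
  node 22: h_left=1, h_right=0, diff=1 [OK], height=2
  node 32: h_left=-1, h_right=-1, diff=0 [OK], height=0
  node 34: h_left=0, h_right=-1, diff=1 [OK], height=1
  node 41: h_left=-1, h_right=-1, diff=0 [OK], height=0
  node 39: h_left=1, h_right=0, diff=1 [OK], height=2
  node 28: h_left=2, h_right=2, diff=0 [OK], height=3
All nodes satisfy the balance condition.
Result: Balanced


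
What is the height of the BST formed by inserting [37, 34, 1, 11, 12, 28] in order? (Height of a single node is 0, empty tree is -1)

Insertion order: [37, 34, 1, 11, 12, 28]
Tree (level-order array): [37, 34, None, 1, None, None, 11, None, 12, None, 28]
Compute height bottom-up (empty subtree = -1):
  height(28) = 1 + max(-1, -1) = 0
  height(12) = 1 + max(-1, 0) = 1
  height(11) = 1 + max(-1, 1) = 2
  height(1) = 1 + max(-1, 2) = 3
  height(34) = 1 + max(3, -1) = 4
  height(37) = 1 + max(4, -1) = 5
Height = 5


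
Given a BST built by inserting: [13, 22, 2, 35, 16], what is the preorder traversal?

Tree insertion order: [13, 22, 2, 35, 16]
Tree (level-order array): [13, 2, 22, None, None, 16, 35]
Preorder traversal: [13, 2, 22, 16, 35]


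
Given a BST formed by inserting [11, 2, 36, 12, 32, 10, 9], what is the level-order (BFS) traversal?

Tree insertion order: [11, 2, 36, 12, 32, 10, 9]
Tree (level-order array): [11, 2, 36, None, 10, 12, None, 9, None, None, 32]
BFS from the root, enqueuing left then right child of each popped node:
  queue [11] -> pop 11, enqueue [2, 36], visited so far: [11]
  queue [2, 36] -> pop 2, enqueue [10], visited so far: [11, 2]
  queue [36, 10] -> pop 36, enqueue [12], visited so far: [11, 2, 36]
  queue [10, 12] -> pop 10, enqueue [9], visited so far: [11, 2, 36, 10]
  queue [12, 9] -> pop 12, enqueue [32], visited so far: [11, 2, 36, 10, 12]
  queue [9, 32] -> pop 9, enqueue [none], visited so far: [11, 2, 36, 10, 12, 9]
  queue [32] -> pop 32, enqueue [none], visited so far: [11, 2, 36, 10, 12, 9, 32]
Result: [11, 2, 36, 10, 12, 9, 32]


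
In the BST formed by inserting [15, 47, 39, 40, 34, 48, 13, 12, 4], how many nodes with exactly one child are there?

Tree built from: [15, 47, 39, 40, 34, 48, 13, 12, 4]
Tree (level-order array): [15, 13, 47, 12, None, 39, 48, 4, None, 34, 40]
Rule: These are nodes with exactly 1 non-null child.
Per-node child counts:
  node 15: 2 child(ren)
  node 13: 1 child(ren)
  node 12: 1 child(ren)
  node 4: 0 child(ren)
  node 47: 2 child(ren)
  node 39: 2 child(ren)
  node 34: 0 child(ren)
  node 40: 0 child(ren)
  node 48: 0 child(ren)
Matching nodes: [13, 12]
Count of nodes with exactly one child: 2


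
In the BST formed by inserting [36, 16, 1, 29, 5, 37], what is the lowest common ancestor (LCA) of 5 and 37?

Tree insertion order: [36, 16, 1, 29, 5, 37]
Tree (level-order array): [36, 16, 37, 1, 29, None, None, None, 5]
In a BST, the LCA of p=5, q=37 is the first node v on the
root-to-leaf path with p <= v <= q (go left if both < v, right if both > v).
Walk from root:
  at 36: 5 <= 36 <= 37, this is the LCA
LCA = 36


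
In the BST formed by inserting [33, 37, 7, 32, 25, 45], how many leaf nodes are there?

Tree built from: [33, 37, 7, 32, 25, 45]
Tree (level-order array): [33, 7, 37, None, 32, None, 45, 25]
Rule: A leaf has 0 children.
Per-node child counts:
  node 33: 2 child(ren)
  node 7: 1 child(ren)
  node 32: 1 child(ren)
  node 25: 0 child(ren)
  node 37: 1 child(ren)
  node 45: 0 child(ren)
Matching nodes: [25, 45]
Count of leaf nodes: 2


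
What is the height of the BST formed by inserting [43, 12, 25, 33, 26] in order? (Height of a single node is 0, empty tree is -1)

Insertion order: [43, 12, 25, 33, 26]
Tree (level-order array): [43, 12, None, None, 25, None, 33, 26]
Compute height bottom-up (empty subtree = -1):
  height(26) = 1 + max(-1, -1) = 0
  height(33) = 1 + max(0, -1) = 1
  height(25) = 1 + max(-1, 1) = 2
  height(12) = 1 + max(-1, 2) = 3
  height(43) = 1 + max(3, -1) = 4
Height = 4


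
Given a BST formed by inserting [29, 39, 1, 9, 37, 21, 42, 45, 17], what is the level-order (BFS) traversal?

Tree insertion order: [29, 39, 1, 9, 37, 21, 42, 45, 17]
Tree (level-order array): [29, 1, 39, None, 9, 37, 42, None, 21, None, None, None, 45, 17]
BFS from the root, enqueuing left then right child of each popped node:
  queue [29] -> pop 29, enqueue [1, 39], visited so far: [29]
  queue [1, 39] -> pop 1, enqueue [9], visited so far: [29, 1]
  queue [39, 9] -> pop 39, enqueue [37, 42], visited so far: [29, 1, 39]
  queue [9, 37, 42] -> pop 9, enqueue [21], visited so far: [29, 1, 39, 9]
  queue [37, 42, 21] -> pop 37, enqueue [none], visited so far: [29, 1, 39, 9, 37]
  queue [42, 21] -> pop 42, enqueue [45], visited so far: [29, 1, 39, 9, 37, 42]
  queue [21, 45] -> pop 21, enqueue [17], visited so far: [29, 1, 39, 9, 37, 42, 21]
  queue [45, 17] -> pop 45, enqueue [none], visited so far: [29, 1, 39, 9, 37, 42, 21, 45]
  queue [17] -> pop 17, enqueue [none], visited so far: [29, 1, 39, 9, 37, 42, 21, 45, 17]
Result: [29, 1, 39, 9, 37, 42, 21, 45, 17]


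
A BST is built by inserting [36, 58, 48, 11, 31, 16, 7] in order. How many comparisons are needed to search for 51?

Search path for 51: 36 -> 58 -> 48
Found: False
Comparisons: 3


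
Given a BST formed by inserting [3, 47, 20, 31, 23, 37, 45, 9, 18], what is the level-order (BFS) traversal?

Tree insertion order: [3, 47, 20, 31, 23, 37, 45, 9, 18]
Tree (level-order array): [3, None, 47, 20, None, 9, 31, None, 18, 23, 37, None, None, None, None, None, 45]
BFS from the root, enqueuing left then right child of each popped node:
  queue [3] -> pop 3, enqueue [47], visited so far: [3]
  queue [47] -> pop 47, enqueue [20], visited so far: [3, 47]
  queue [20] -> pop 20, enqueue [9, 31], visited so far: [3, 47, 20]
  queue [9, 31] -> pop 9, enqueue [18], visited so far: [3, 47, 20, 9]
  queue [31, 18] -> pop 31, enqueue [23, 37], visited so far: [3, 47, 20, 9, 31]
  queue [18, 23, 37] -> pop 18, enqueue [none], visited so far: [3, 47, 20, 9, 31, 18]
  queue [23, 37] -> pop 23, enqueue [none], visited so far: [3, 47, 20, 9, 31, 18, 23]
  queue [37] -> pop 37, enqueue [45], visited so far: [3, 47, 20, 9, 31, 18, 23, 37]
  queue [45] -> pop 45, enqueue [none], visited so far: [3, 47, 20, 9, 31, 18, 23, 37, 45]
Result: [3, 47, 20, 9, 31, 18, 23, 37, 45]


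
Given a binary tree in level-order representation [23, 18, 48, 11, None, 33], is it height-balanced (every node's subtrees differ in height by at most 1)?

Tree (level-order array): [23, 18, 48, 11, None, 33]
Definition: a tree is height-balanced if, at every node, |h(left) - h(right)| <= 1 (empty subtree has height -1).
Bottom-up per-node check:
  node 11: h_left=-1, h_right=-1, diff=0 [OK], height=0
  node 18: h_left=0, h_right=-1, diff=1 [OK], height=1
  node 33: h_left=-1, h_right=-1, diff=0 [OK], height=0
  node 48: h_left=0, h_right=-1, diff=1 [OK], height=1
  node 23: h_left=1, h_right=1, diff=0 [OK], height=2
All nodes satisfy the balance condition.
Result: Balanced


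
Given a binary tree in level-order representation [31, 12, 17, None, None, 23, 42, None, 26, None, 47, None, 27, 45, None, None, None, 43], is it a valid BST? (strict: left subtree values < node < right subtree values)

Level-order array: [31, 12, 17, None, None, 23, 42, None, 26, None, 47, None, 27, 45, None, None, None, 43]
Validate using subtree bounds (lo, hi): at each node, require lo < value < hi,
then recurse left with hi=value and right with lo=value.
Preorder trace (stopping at first violation):
  at node 31 with bounds (-inf, +inf): OK
  at node 12 with bounds (-inf, 31): OK
  at node 17 with bounds (31, +inf): VIOLATION
Node 17 violates its bound: not (31 < 17 < +inf).
Result: Not a valid BST


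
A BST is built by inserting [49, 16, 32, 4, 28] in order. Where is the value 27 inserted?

Starting tree (level order): [49, 16, None, 4, 32, None, None, 28]
Insertion path: 49 -> 16 -> 32 -> 28
Result: insert 27 as left child of 28
Final tree (level order): [49, 16, None, 4, 32, None, None, 28, None, 27]


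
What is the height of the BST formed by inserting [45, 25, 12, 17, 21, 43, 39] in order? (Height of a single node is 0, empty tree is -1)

Insertion order: [45, 25, 12, 17, 21, 43, 39]
Tree (level-order array): [45, 25, None, 12, 43, None, 17, 39, None, None, 21]
Compute height bottom-up (empty subtree = -1):
  height(21) = 1 + max(-1, -1) = 0
  height(17) = 1 + max(-1, 0) = 1
  height(12) = 1 + max(-1, 1) = 2
  height(39) = 1 + max(-1, -1) = 0
  height(43) = 1 + max(0, -1) = 1
  height(25) = 1 + max(2, 1) = 3
  height(45) = 1 + max(3, -1) = 4
Height = 4


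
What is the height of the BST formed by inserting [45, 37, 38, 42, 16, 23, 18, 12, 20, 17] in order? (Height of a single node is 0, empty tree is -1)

Insertion order: [45, 37, 38, 42, 16, 23, 18, 12, 20, 17]
Tree (level-order array): [45, 37, None, 16, 38, 12, 23, None, 42, None, None, 18, None, None, None, 17, 20]
Compute height bottom-up (empty subtree = -1):
  height(12) = 1 + max(-1, -1) = 0
  height(17) = 1 + max(-1, -1) = 0
  height(20) = 1 + max(-1, -1) = 0
  height(18) = 1 + max(0, 0) = 1
  height(23) = 1 + max(1, -1) = 2
  height(16) = 1 + max(0, 2) = 3
  height(42) = 1 + max(-1, -1) = 0
  height(38) = 1 + max(-1, 0) = 1
  height(37) = 1 + max(3, 1) = 4
  height(45) = 1 + max(4, -1) = 5
Height = 5


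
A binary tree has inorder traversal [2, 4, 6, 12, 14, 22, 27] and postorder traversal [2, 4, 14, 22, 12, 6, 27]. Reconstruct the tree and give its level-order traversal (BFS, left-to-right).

Inorder:   [2, 4, 6, 12, 14, 22, 27]
Postorder: [2, 4, 14, 22, 12, 6, 27]
Algorithm: postorder visits root last, so walk postorder right-to-left;
each value is the root of the current inorder slice — split it at that
value, recurse on the right subtree first, then the left.
Recursive splits:
  root=27; inorder splits into left=[2, 4, 6, 12, 14, 22], right=[]
  root=6; inorder splits into left=[2, 4], right=[12, 14, 22]
  root=12; inorder splits into left=[], right=[14, 22]
  root=22; inorder splits into left=[14], right=[]
  root=14; inorder splits into left=[], right=[]
  root=4; inorder splits into left=[2], right=[]
  root=2; inorder splits into left=[], right=[]
Reconstructed level-order: [27, 6, 4, 12, 2, 22, 14]


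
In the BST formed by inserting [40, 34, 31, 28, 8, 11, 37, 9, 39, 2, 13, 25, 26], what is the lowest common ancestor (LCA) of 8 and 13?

Tree insertion order: [40, 34, 31, 28, 8, 11, 37, 9, 39, 2, 13, 25, 26]
Tree (level-order array): [40, 34, None, 31, 37, 28, None, None, 39, 8, None, None, None, 2, 11, None, None, 9, 13, None, None, None, 25, None, 26]
In a BST, the LCA of p=8, q=13 is the first node v on the
root-to-leaf path with p <= v <= q (go left if both < v, right if both > v).
Walk from root:
  at 40: both 8 and 13 < 40, go left
  at 34: both 8 and 13 < 34, go left
  at 31: both 8 and 13 < 31, go left
  at 28: both 8 and 13 < 28, go left
  at 8: 8 <= 8 <= 13, this is the LCA
LCA = 8


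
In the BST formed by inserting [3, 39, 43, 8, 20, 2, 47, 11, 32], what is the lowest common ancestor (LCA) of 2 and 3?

Tree insertion order: [3, 39, 43, 8, 20, 2, 47, 11, 32]
Tree (level-order array): [3, 2, 39, None, None, 8, 43, None, 20, None, 47, 11, 32]
In a BST, the LCA of p=2, q=3 is the first node v on the
root-to-leaf path with p <= v <= q (go left if both < v, right if both > v).
Walk from root:
  at 3: 2 <= 3 <= 3, this is the LCA
LCA = 3


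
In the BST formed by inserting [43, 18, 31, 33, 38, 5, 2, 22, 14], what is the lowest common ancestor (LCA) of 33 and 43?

Tree insertion order: [43, 18, 31, 33, 38, 5, 2, 22, 14]
Tree (level-order array): [43, 18, None, 5, 31, 2, 14, 22, 33, None, None, None, None, None, None, None, 38]
In a BST, the LCA of p=33, q=43 is the first node v on the
root-to-leaf path with p <= v <= q (go left if both < v, right if both > v).
Walk from root:
  at 43: 33 <= 43 <= 43, this is the LCA
LCA = 43


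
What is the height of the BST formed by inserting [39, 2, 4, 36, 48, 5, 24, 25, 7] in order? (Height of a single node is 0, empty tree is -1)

Insertion order: [39, 2, 4, 36, 48, 5, 24, 25, 7]
Tree (level-order array): [39, 2, 48, None, 4, None, None, None, 36, 5, None, None, 24, 7, 25]
Compute height bottom-up (empty subtree = -1):
  height(7) = 1 + max(-1, -1) = 0
  height(25) = 1 + max(-1, -1) = 0
  height(24) = 1 + max(0, 0) = 1
  height(5) = 1 + max(-1, 1) = 2
  height(36) = 1 + max(2, -1) = 3
  height(4) = 1 + max(-1, 3) = 4
  height(2) = 1 + max(-1, 4) = 5
  height(48) = 1 + max(-1, -1) = 0
  height(39) = 1 + max(5, 0) = 6
Height = 6


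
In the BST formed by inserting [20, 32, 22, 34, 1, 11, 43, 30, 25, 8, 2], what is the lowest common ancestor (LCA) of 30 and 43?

Tree insertion order: [20, 32, 22, 34, 1, 11, 43, 30, 25, 8, 2]
Tree (level-order array): [20, 1, 32, None, 11, 22, 34, 8, None, None, 30, None, 43, 2, None, 25]
In a BST, the LCA of p=30, q=43 is the first node v on the
root-to-leaf path with p <= v <= q (go left if both < v, right if both > v).
Walk from root:
  at 20: both 30 and 43 > 20, go right
  at 32: 30 <= 32 <= 43, this is the LCA
LCA = 32


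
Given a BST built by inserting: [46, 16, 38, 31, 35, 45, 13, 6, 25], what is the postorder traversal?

Tree insertion order: [46, 16, 38, 31, 35, 45, 13, 6, 25]
Tree (level-order array): [46, 16, None, 13, 38, 6, None, 31, 45, None, None, 25, 35]
Postorder traversal: [6, 13, 25, 35, 31, 45, 38, 16, 46]


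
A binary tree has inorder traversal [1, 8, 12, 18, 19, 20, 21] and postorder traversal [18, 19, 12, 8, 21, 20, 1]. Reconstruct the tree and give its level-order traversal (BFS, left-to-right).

Inorder:   [1, 8, 12, 18, 19, 20, 21]
Postorder: [18, 19, 12, 8, 21, 20, 1]
Algorithm: postorder visits root last, so walk postorder right-to-left;
each value is the root of the current inorder slice — split it at that
value, recurse on the right subtree first, then the left.
Recursive splits:
  root=1; inorder splits into left=[], right=[8, 12, 18, 19, 20, 21]
  root=20; inorder splits into left=[8, 12, 18, 19], right=[21]
  root=21; inorder splits into left=[], right=[]
  root=8; inorder splits into left=[], right=[12, 18, 19]
  root=12; inorder splits into left=[], right=[18, 19]
  root=19; inorder splits into left=[18], right=[]
  root=18; inorder splits into left=[], right=[]
Reconstructed level-order: [1, 20, 8, 21, 12, 19, 18]


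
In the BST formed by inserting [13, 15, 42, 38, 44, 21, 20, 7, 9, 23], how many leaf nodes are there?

Tree built from: [13, 15, 42, 38, 44, 21, 20, 7, 9, 23]
Tree (level-order array): [13, 7, 15, None, 9, None, 42, None, None, 38, 44, 21, None, None, None, 20, 23]
Rule: A leaf has 0 children.
Per-node child counts:
  node 13: 2 child(ren)
  node 7: 1 child(ren)
  node 9: 0 child(ren)
  node 15: 1 child(ren)
  node 42: 2 child(ren)
  node 38: 1 child(ren)
  node 21: 2 child(ren)
  node 20: 0 child(ren)
  node 23: 0 child(ren)
  node 44: 0 child(ren)
Matching nodes: [9, 20, 23, 44]
Count of leaf nodes: 4


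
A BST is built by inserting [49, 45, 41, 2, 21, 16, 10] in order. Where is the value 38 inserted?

Starting tree (level order): [49, 45, None, 41, None, 2, None, None, 21, 16, None, 10]
Insertion path: 49 -> 45 -> 41 -> 2 -> 21
Result: insert 38 as right child of 21
Final tree (level order): [49, 45, None, 41, None, 2, None, None, 21, 16, 38, 10]


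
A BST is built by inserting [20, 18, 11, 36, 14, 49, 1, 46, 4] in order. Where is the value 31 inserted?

Starting tree (level order): [20, 18, 36, 11, None, None, 49, 1, 14, 46, None, None, 4]
Insertion path: 20 -> 36
Result: insert 31 as left child of 36
Final tree (level order): [20, 18, 36, 11, None, 31, 49, 1, 14, None, None, 46, None, None, 4]


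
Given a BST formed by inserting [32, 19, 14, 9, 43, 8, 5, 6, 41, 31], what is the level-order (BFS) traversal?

Tree insertion order: [32, 19, 14, 9, 43, 8, 5, 6, 41, 31]
Tree (level-order array): [32, 19, 43, 14, 31, 41, None, 9, None, None, None, None, None, 8, None, 5, None, None, 6]
BFS from the root, enqueuing left then right child of each popped node:
  queue [32] -> pop 32, enqueue [19, 43], visited so far: [32]
  queue [19, 43] -> pop 19, enqueue [14, 31], visited so far: [32, 19]
  queue [43, 14, 31] -> pop 43, enqueue [41], visited so far: [32, 19, 43]
  queue [14, 31, 41] -> pop 14, enqueue [9], visited so far: [32, 19, 43, 14]
  queue [31, 41, 9] -> pop 31, enqueue [none], visited so far: [32, 19, 43, 14, 31]
  queue [41, 9] -> pop 41, enqueue [none], visited so far: [32, 19, 43, 14, 31, 41]
  queue [9] -> pop 9, enqueue [8], visited so far: [32, 19, 43, 14, 31, 41, 9]
  queue [8] -> pop 8, enqueue [5], visited so far: [32, 19, 43, 14, 31, 41, 9, 8]
  queue [5] -> pop 5, enqueue [6], visited so far: [32, 19, 43, 14, 31, 41, 9, 8, 5]
  queue [6] -> pop 6, enqueue [none], visited so far: [32, 19, 43, 14, 31, 41, 9, 8, 5, 6]
Result: [32, 19, 43, 14, 31, 41, 9, 8, 5, 6]


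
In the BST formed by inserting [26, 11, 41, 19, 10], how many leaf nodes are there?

Tree built from: [26, 11, 41, 19, 10]
Tree (level-order array): [26, 11, 41, 10, 19]
Rule: A leaf has 0 children.
Per-node child counts:
  node 26: 2 child(ren)
  node 11: 2 child(ren)
  node 10: 0 child(ren)
  node 19: 0 child(ren)
  node 41: 0 child(ren)
Matching nodes: [10, 19, 41]
Count of leaf nodes: 3


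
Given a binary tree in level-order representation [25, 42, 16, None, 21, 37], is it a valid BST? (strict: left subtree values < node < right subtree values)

Level-order array: [25, 42, 16, None, 21, 37]
Validate using subtree bounds (lo, hi): at each node, require lo < value < hi,
then recurse left with hi=value and right with lo=value.
Preorder trace (stopping at first violation):
  at node 25 with bounds (-inf, +inf): OK
  at node 42 with bounds (-inf, 25): VIOLATION
Node 42 violates its bound: not (-inf < 42 < 25).
Result: Not a valid BST


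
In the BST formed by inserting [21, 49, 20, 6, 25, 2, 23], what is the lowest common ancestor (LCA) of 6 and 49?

Tree insertion order: [21, 49, 20, 6, 25, 2, 23]
Tree (level-order array): [21, 20, 49, 6, None, 25, None, 2, None, 23]
In a BST, the LCA of p=6, q=49 is the first node v on the
root-to-leaf path with p <= v <= q (go left if both < v, right if both > v).
Walk from root:
  at 21: 6 <= 21 <= 49, this is the LCA
LCA = 21


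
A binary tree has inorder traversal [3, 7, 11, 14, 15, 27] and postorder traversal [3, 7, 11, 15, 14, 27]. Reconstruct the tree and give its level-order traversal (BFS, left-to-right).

Inorder:   [3, 7, 11, 14, 15, 27]
Postorder: [3, 7, 11, 15, 14, 27]
Algorithm: postorder visits root last, so walk postorder right-to-left;
each value is the root of the current inorder slice — split it at that
value, recurse on the right subtree first, then the left.
Recursive splits:
  root=27; inorder splits into left=[3, 7, 11, 14, 15], right=[]
  root=14; inorder splits into left=[3, 7, 11], right=[15]
  root=15; inorder splits into left=[], right=[]
  root=11; inorder splits into left=[3, 7], right=[]
  root=7; inorder splits into left=[3], right=[]
  root=3; inorder splits into left=[], right=[]
Reconstructed level-order: [27, 14, 11, 15, 7, 3]


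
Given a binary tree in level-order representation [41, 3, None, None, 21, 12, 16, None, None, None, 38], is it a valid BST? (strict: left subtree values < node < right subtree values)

Level-order array: [41, 3, None, None, 21, 12, 16, None, None, None, 38]
Validate using subtree bounds (lo, hi): at each node, require lo < value < hi,
then recurse left with hi=value and right with lo=value.
Preorder trace (stopping at first violation):
  at node 41 with bounds (-inf, +inf): OK
  at node 3 with bounds (-inf, 41): OK
  at node 21 with bounds (3, 41): OK
  at node 12 with bounds (3, 21): OK
  at node 16 with bounds (21, 41): VIOLATION
Node 16 violates its bound: not (21 < 16 < 41).
Result: Not a valid BST


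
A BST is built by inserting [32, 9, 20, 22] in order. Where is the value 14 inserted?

Starting tree (level order): [32, 9, None, None, 20, None, 22]
Insertion path: 32 -> 9 -> 20
Result: insert 14 as left child of 20
Final tree (level order): [32, 9, None, None, 20, 14, 22]


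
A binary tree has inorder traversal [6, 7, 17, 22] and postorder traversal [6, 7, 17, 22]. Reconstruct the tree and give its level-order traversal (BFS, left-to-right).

Inorder:   [6, 7, 17, 22]
Postorder: [6, 7, 17, 22]
Algorithm: postorder visits root last, so walk postorder right-to-left;
each value is the root of the current inorder slice — split it at that
value, recurse on the right subtree first, then the left.
Recursive splits:
  root=22; inorder splits into left=[6, 7, 17], right=[]
  root=17; inorder splits into left=[6, 7], right=[]
  root=7; inorder splits into left=[6], right=[]
  root=6; inorder splits into left=[], right=[]
Reconstructed level-order: [22, 17, 7, 6]


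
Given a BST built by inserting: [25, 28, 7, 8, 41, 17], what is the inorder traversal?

Tree insertion order: [25, 28, 7, 8, 41, 17]
Tree (level-order array): [25, 7, 28, None, 8, None, 41, None, 17]
Inorder traversal: [7, 8, 17, 25, 28, 41]


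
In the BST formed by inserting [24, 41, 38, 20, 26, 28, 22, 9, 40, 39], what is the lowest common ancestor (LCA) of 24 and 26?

Tree insertion order: [24, 41, 38, 20, 26, 28, 22, 9, 40, 39]
Tree (level-order array): [24, 20, 41, 9, 22, 38, None, None, None, None, None, 26, 40, None, 28, 39]
In a BST, the LCA of p=24, q=26 is the first node v on the
root-to-leaf path with p <= v <= q (go left if both < v, right if both > v).
Walk from root:
  at 24: 24 <= 24 <= 26, this is the LCA
LCA = 24


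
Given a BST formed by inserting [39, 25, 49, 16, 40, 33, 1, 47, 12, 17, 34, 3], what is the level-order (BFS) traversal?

Tree insertion order: [39, 25, 49, 16, 40, 33, 1, 47, 12, 17, 34, 3]
Tree (level-order array): [39, 25, 49, 16, 33, 40, None, 1, 17, None, 34, None, 47, None, 12, None, None, None, None, None, None, 3]
BFS from the root, enqueuing left then right child of each popped node:
  queue [39] -> pop 39, enqueue [25, 49], visited so far: [39]
  queue [25, 49] -> pop 25, enqueue [16, 33], visited so far: [39, 25]
  queue [49, 16, 33] -> pop 49, enqueue [40], visited so far: [39, 25, 49]
  queue [16, 33, 40] -> pop 16, enqueue [1, 17], visited so far: [39, 25, 49, 16]
  queue [33, 40, 1, 17] -> pop 33, enqueue [34], visited so far: [39, 25, 49, 16, 33]
  queue [40, 1, 17, 34] -> pop 40, enqueue [47], visited so far: [39, 25, 49, 16, 33, 40]
  queue [1, 17, 34, 47] -> pop 1, enqueue [12], visited so far: [39, 25, 49, 16, 33, 40, 1]
  queue [17, 34, 47, 12] -> pop 17, enqueue [none], visited so far: [39, 25, 49, 16, 33, 40, 1, 17]
  queue [34, 47, 12] -> pop 34, enqueue [none], visited so far: [39, 25, 49, 16, 33, 40, 1, 17, 34]
  queue [47, 12] -> pop 47, enqueue [none], visited so far: [39, 25, 49, 16, 33, 40, 1, 17, 34, 47]
  queue [12] -> pop 12, enqueue [3], visited so far: [39, 25, 49, 16, 33, 40, 1, 17, 34, 47, 12]
  queue [3] -> pop 3, enqueue [none], visited so far: [39, 25, 49, 16, 33, 40, 1, 17, 34, 47, 12, 3]
Result: [39, 25, 49, 16, 33, 40, 1, 17, 34, 47, 12, 3]


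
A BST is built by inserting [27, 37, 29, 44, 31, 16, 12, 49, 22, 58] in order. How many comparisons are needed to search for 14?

Search path for 14: 27 -> 16 -> 12
Found: False
Comparisons: 3


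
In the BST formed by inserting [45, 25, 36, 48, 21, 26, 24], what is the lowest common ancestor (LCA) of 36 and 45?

Tree insertion order: [45, 25, 36, 48, 21, 26, 24]
Tree (level-order array): [45, 25, 48, 21, 36, None, None, None, 24, 26]
In a BST, the LCA of p=36, q=45 is the first node v on the
root-to-leaf path with p <= v <= q (go left if both < v, right if both > v).
Walk from root:
  at 45: 36 <= 45 <= 45, this is the LCA
LCA = 45


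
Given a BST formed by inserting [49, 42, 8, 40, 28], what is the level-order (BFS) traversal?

Tree insertion order: [49, 42, 8, 40, 28]
Tree (level-order array): [49, 42, None, 8, None, None, 40, 28]
BFS from the root, enqueuing left then right child of each popped node:
  queue [49] -> pop 49, enqueue [42], visited so far: [49]
  queue [42] -> pop 42, enqueue [8], visited so far: [49, 42]
  queue [8] -> pop 8, enqueue [40], visited so far: [49, 42, 8]
  queue [40] -> pop 40, enqueue [28], visited so far: [49, 42, 8, 40]
  queue [28] -> pop 28, enqueue [none], visited so far: [49, 42, 8, 40, 28]
Result: [49, 42, 8, 40, 28]


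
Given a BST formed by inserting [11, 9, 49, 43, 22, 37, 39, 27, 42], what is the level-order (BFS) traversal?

Tree insertion order: [11, 9, 49, 43, 22, 37, 39, 27, 42]
Tree (level-order array): [11, 9, 49, None, None, 43, None, 22, None, None, 37, 27, 39, None, None, None, 42]
BFS from the root, enqueuing left then right child of each popped node:
  queue [11] -> pop 11, enqueue [9, 49], visited so far: [11]
  queue [9, 49] -> pop 9, enqueue [none], visited so far: [11, 9]
  queue [49] -> pop 49, enqueue [43], visited so far: [11, 9, 49]
  queue [43] -> pop 43, enqueue [22], visited so far: [11, 9, 49, 43]
  queue [22] -> pop 22, enqueue [37], visited so far: [11, 9, 49, 43, 22]
  queue [37] -> pop 37, enqueue [27, 39], visited so far: [11, 9, 49, 43, 22, 37]
  queue [27, 39] -> pop 27, enqueue [none], visited so far: [11, 9, 49, 43, 22, 37, 27]
  queue [39] -> pop 39, enqueue [42], visited so far: [11, 9, 49, 43, 22, 37, 27, 39]
  queue [42] -> pop 42, enqueue [none], visited so far: [11, 9, 49, 43, 22, 37, 27, 39, 42]
Result: [11, 9, 49, 43, 22, 37, 27, 39, 42]


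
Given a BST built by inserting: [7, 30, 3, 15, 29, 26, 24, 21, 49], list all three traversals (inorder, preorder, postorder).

Tree insertion order: [7, 30, 3, 15, 29, 26, 24, 21, 49]
Tree (level-order array): [7, 3, 30, None, None, 15, 49, None, 29, None, None, 26, None, 24, None, 21]
Inorder (L, root, R): [3, 7, 15, 21, 24, 26, 29, 30, 49]
Preorder (root, L, R): [7, 3, 30, 15, 29, 26, 24, 21, 49]
Postorder (L, R, root): [3, 21, 24, 26, 29, 15, 49, 30, 7]


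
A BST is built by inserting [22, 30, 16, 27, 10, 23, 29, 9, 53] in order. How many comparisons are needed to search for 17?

Search path for 17: 22 -> 16
Found: False
Comparisons: 2


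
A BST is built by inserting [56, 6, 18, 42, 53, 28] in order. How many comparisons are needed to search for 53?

Search path for 53: 56 -> 6 -> 18 -> 42 -> 53
Found: True
Comparisons: 5


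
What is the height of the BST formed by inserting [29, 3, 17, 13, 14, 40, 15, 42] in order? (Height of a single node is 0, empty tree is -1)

Insertion order: [29, 3, 17, 13, 14, 40, 15, 42]
Tree (level-order array): [29, 3, 40, None, 17, None, 42, 13, None, None, None, None, 14, None, 15]
Compute height bottom-up (empty subtree = -1):
  height(15) = 1 + max(-1, -1) = 0
  height(14) = 1 + max(-1, 0) = 1
  height(13) = 1 + max(-1, 1) = 2
  height(17) = 1 + max(2, -1) = 3
  height(3) = 1 + max(-1, 3) = 4
  height(42) = 1 + max(-1, -1) = 0
  height(40) = 1 + max(-1, 0) = 1
  height(29) = 1 + max(4, 1) = 5
Height = 5


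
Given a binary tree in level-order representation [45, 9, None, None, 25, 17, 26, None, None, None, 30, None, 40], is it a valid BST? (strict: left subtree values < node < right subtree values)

Level-order array: [45, 9, None, None, 25, 17, 26, None, None, None, 30, None, 40]
Validate using subtree bounds (lo, hi): at each node, require lo < value < hi,
then recurse left with hi=value and right with lo=value.
Preorder trace (stopping at first violation):
  at node 45 with bounds (-inf, +inf): OK
  at node 9 with bounds (-inf, 45): OK
  at node 25 with bounds (9, 45): OK
  at node 17 with bounds (9, 25): OK
  at node 26 with bounds (25, 45): OK
  at node 30 with bounds (26, 45): OK
  at node 40 with bounds (30, 45): OK
No violation found at any node.
Result: Valid BST


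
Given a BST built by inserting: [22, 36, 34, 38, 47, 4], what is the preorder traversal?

Tree insertion order: [22, 36, 34, 38, 47, 4]
Tree (level-order array): [22, 4, 36, None, None, 34, 38, None, None, None, 47]
Preorder traversal: [22, 4, 36, 34, 38, 47]


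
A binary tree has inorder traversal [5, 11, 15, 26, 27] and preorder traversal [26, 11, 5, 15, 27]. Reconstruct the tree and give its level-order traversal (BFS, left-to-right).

Inorder:  [5, 11, 15, 26, 27]
Preorder: [26, 11, 5, 15, 27]
Algorithm: preorder visits root first, so consume preorder in order;
for each root, split the current inorder slice at that value into
left-subtree inorder and right-subtree inorder, then recurse.
Recursive splits:
  root=26; inorder splits into left=[5, 11, 15], right=[27]
  root=11; inorder splits into left=[5], right=[15]
  root=5; inorder splits into left=[], right=[]
  root=15; inorder splits into left=[], right=[]
  root=27; inorder splits into left=[], right=[]
Reconstructed level-order: [26, 11, 27, 5, 15]


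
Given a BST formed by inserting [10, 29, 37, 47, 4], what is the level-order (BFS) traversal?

Tree insertion order: [10, 29, 37, 47, 4]
Tree (level-order array): [10, 4, 29, None, None, None, 37, None, 47]
BFS from the root, enqueuing left then right child of each popped node:
  queue [10] -> pop 10, enqueue [4, 29], visited so far: [10]
  queue [4, 29] -> pop 4, enqueue [none], visited so far: [10, 4]
  queue [29] -> pop 29, enqueue [37], visited so far: [10, 4, 29]
  queue [37] -> pop 37, enqueue [47], visited so far: [10, 4, 29, 37]
  queue [47] -> pop 47, enqueue [none], visited so far: [10, 4, 29, 37, 47]
Result: [10, 4, 29, 37, 47]


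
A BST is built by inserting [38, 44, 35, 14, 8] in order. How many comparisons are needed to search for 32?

Search path for 32: 38 -> 35 -> 14
Found: False
Comparisons: 3


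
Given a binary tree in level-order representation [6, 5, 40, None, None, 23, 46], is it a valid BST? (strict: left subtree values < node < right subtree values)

Level-order array: [6, 5, 40, None, None, 23, 46]
Validate using subtree bounds (lo, hi): at each node, require lo < value < hi,
then recurse left with hi=value and right with lo=value.
Preorder trace (stopping at first violation):
  at node 6 with bounds (-inf, +inf): OK
  at node 5 with bounds (-inf, 6): OK
  at node 40 with bounds (6, +inf): OK
  at node 23 with bounds (6, 40): OK
  at node 46 with bounds (40, +inf): OK
No violation found at any node.
Result: Valid BST


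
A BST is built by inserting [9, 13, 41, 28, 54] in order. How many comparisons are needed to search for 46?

Search path for 46: 9 -> 13 -> 41 -> 54
Found: False
Comparisons: 4


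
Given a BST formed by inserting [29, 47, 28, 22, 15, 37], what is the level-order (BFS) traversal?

Tree insertion order: [29, 47, 28, 22, 15, 37]
Tree (level-order array): [29, 28, 47, 22, None, 37, None, 15]
BFS from the root, enqueuing left then right child of each popped node:
  queue [29] -> pop 29, enqueue [28, 47], visited so far: [29]
  queue [28, 47] -> pop 28, enqueue [22], visited so far: [29, 28]
  queue [47, 22] -> pop 47, enqueue [37], visited so far: [29, 28, 47]
  queue [22, 37] -> pop 22, enqueue [15], visited so far: [29, 28, 47, 22]
  queue [37, 15] -> pop 37, enqueue [none], visited so far: [29, 28, 47, 22, 37]
  queue [15] -> pop 15, enqueue [none], visited so far: [29, 28, 47, 22, 37, 15]
Result: [29, 28, 47, 22, 37, 15]
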